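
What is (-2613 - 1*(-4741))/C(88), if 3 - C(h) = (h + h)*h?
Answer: -112/815 ≈ -0.13742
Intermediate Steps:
C(h) = 3 - 2*h² (C(h) = 3 - (h + h)*h = 3 - 2*h*h = 3 - 2*h²)
(-2613 - 1*(-4741))/C(88) = (-2613 - 1*(-4741))/(3 - 2*88²) = (-2613 + 4741)/(3 - 2*7744) = 2128/(3 - 15488) = 2128/(-15485) = 2128*(-1/15485) = -112/815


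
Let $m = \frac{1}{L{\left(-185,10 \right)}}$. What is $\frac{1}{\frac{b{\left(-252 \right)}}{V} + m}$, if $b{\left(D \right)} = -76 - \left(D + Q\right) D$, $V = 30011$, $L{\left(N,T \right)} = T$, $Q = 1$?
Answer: $- \frac{300110}{603269} \approx -0.49747$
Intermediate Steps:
$b{\left(D \right)} = -76 - D \left(1 + D\right)$ ($b{\left(D \right)} = -76 - \left(D + 1\right) D = -76 - \left(1 + D\right) D = -76 - D \left(1 + D\right)$)
$m = \frac{1}{10} \approx 0.1$
$\frac{1}{\frac{b{\left(-252 \right)}}{V} + m} = \frac{1}{\frac{-76 - -252 - \left(-252\right)^{2}}{30011} + \frac{1}{10}} = \frac{1}{\left(-76 + 252 - 63504\right) \frac{1}{30011} + \frac{1}{10}} = \frac{1}{\left(-63328\right) \frac{1}{30011} + \frac{1}{10}} = \frac{1}{- \frac{63328}{30011} + \frac{1}{10}} = \frac{1}{- \frac{603269}{300110}} = - \frac{300110}{603269}$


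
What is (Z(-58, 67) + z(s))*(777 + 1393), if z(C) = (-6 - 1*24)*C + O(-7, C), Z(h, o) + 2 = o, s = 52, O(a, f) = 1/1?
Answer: -3241980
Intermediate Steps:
O(a, f) = 1
Z(h, o) = -2 + o
z(C) = 1 - 30*C (z(C) = (-6 - 1*24)*C + 1 = (-6 - 24)*C + 1 = -30*C + 1 = 1 - 30*C)
(Z(-58, 67) + z(s))*(777 + 1393) = ((-2 + 67) + (1 - 30*52))*(777 + 1393) = (65 + (1 - 1560))*2170 = (65 - 1559)*2170 = -1494*2170 = -3241980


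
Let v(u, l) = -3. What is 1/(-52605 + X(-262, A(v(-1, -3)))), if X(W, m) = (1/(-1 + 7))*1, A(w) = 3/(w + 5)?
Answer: -6/315629 ≈ -1.9010e-5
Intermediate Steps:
A(w) = 3/(5 + w)
X(W, m) = ⅙ (X(W, m) = (1/6)*1 = (1*(⅙))*1 = (⅙)*1 = ⅙)
1/(-52605 + X(-262, A(v(-1, -3)))) = 1/(-52605 + ⅙) = 1/(-315629/6) = -6/315629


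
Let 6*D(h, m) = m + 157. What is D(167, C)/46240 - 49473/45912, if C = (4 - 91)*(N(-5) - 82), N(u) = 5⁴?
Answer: -165494893/132685680 ≈ -1.2473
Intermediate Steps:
N(u) = 625
C = -47241 (C = (4 - 91)*(625 - 82) = -87*543 = -47241)
D(h, m) = 157/6 + m/6 (D(h, m) = (m + 157)/6 = (157 + m)/6 = 157/6 + m/6)
D(167, C)/46240 - 49473/45912 = (157/6 + (⅙)*(-47241))/46240 - 49473/45912 = (157/6 - 15747/2)*(1/46240) - 49473*1/45912 = -23542/3*1/46240 - 16491/15304 = -11771/69360 - 16491/15304 = -165494893/132685680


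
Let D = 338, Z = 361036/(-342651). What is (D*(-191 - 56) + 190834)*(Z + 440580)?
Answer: 16205771126365312/342651 ≈ 4.7295e+10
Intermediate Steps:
Z = -361036/342651 (Z = 361036*(-1/342651) = -361036/342651 ≈ -1.0537)
(D*(-191 - 56) + 190834)*(Z + 440580) = (338*(-191 - 56) + 190834)*(-361036/342651 + 440580) = (338*(-247) + 190834)*(150964816544/342651) = (-83486 + 190834)*(150964816544/342651) = 107348*(150964816544/342651) = 16205771126365312/342651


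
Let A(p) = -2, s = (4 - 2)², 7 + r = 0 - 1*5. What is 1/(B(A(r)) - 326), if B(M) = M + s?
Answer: -1/324 ≈ -0.0030864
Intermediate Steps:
r = -12 (r = -7 + (0 - 1*5) = -7 + (0 - 5) = -7 - 5 = -12)
s = 4 (s = 2² = 4)
B(M) = 4 + M (B(M) = M + 4 = 4 + M)
1/(B(A(r)) - 326) = 1/((4 - 2) - 326) = 1/(2 - 326) = 1/(-324) = -1/324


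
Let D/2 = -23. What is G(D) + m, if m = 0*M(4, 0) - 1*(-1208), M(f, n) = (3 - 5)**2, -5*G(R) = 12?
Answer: 6028/5 ≈ 1205.6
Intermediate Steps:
D = -46 (D = 2*(-23) = -46)
G(R) = -12/5 (G(R) = -1/5*12 = -12/5)
M(f, n) = 4 (M(f, n) = (-2)**2 = 4)
m = 1208 (m = 0*4 - 1*(-1208) = 0 + 1208 = 1208)
G(D) + m = -12/5 + 1208 = 6028/5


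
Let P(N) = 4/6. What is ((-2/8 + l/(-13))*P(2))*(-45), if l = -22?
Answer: -1125/26 ≈ -43.269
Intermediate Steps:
P(N) = ⅔ (P(N) = 4*(⅙) = ⅔)
((-2/8 + l/(-13))*P(2))*(-45) = ((-2/8 - 22/(-13))*(⅔))*(-45) = ((-2*⅛ - 22*(-1/13))*(⅔))*(-45) = ((-¼ + 22/13)*(⅔))*(-45) = ((75/52)*(⅔))*(-45) = (25/26)*(-45) = -1125/26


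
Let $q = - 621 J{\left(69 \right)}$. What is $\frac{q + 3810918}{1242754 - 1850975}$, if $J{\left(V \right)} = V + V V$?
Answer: $- \frac{10272}{7699} \approx -1.3342$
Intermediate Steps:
$J{\left(V \right)} = V + V^{2}$
$q = -2999430$ ($q = - 621 \cdot 69 \left(1 + 69\right) = - 621 \cdot 69 \cdot 70 = \left(-621\right) 4830 = -2999430$)
$\frac{q + 3810918}{1242754 - 1850975} = \frac{-2999430 + 3810918}{1242754 - 1850975} = \frac{811488}{-608221} = 811488 \left(- \frac{1}{608221}\right) = - \frac{10272}{7699}$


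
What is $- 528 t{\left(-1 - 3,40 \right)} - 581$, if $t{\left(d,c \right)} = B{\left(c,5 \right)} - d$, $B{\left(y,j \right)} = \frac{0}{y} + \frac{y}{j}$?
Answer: $-6917$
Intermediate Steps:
$B{\left(y,j \right)} = \frac{y}{j}$ ($B{\left(y,j \right)} = 0 + \frac{y}{j} = \frac{y}{j}$)
$t{\left(d,c \right)} = - d + \frac{c}{5}$ ($t{\left(d,c \right)} = \frac{c}{5} - d = - d + \frac{c}{5}$)
$- 528 t{\left(-1 - 3,40 \right)} - 581 = - 528 \left(- (-1 - 3) + \frac{1}{5} \cdot 40\right) - 581 = - 528 \left(- (-1 - 3) + 8\right) - 581 = - 528 \left(\left(-1\right) \left(-4\right) + 8\right) - 581 = - 528 \left(4 + 8\right) - 581 = \left(-528\right) 12 - 581 = -6336 - 581 = -6917$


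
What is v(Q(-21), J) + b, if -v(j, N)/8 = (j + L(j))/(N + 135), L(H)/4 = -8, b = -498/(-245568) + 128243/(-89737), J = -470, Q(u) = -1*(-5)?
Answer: -2549144528731/1230373238560 ≈ -2.0718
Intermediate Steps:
Q(u) = 5
b = -5241281333/3672755936 (b = -498*(-1/245568) + 128243*(-1/89737) = 83/40928 - 128243/89737 = -5241281333/3672755936 ≈ -1.4271)
L(H) = -32 (L(H) = 4*(-8) = -32)
v(j, N) = -8*(-32 + j)/(135 + N) (v(j, N) = -8*(j - 32)/(N + 135) = -8*(-32 + j)/(135 + N))
v(Q(-21), J) + b = 8*(32 - 1*5)/(135 - 470) - 5241281333/3672755936 = 8*(32 - 5)/(-335) - 5241281333/3672755936 = 8*(-1/335)*27 - 5241281333/3672755936 = -216/335 - 5241281333/3672755936 = -2549144528731/1230373238560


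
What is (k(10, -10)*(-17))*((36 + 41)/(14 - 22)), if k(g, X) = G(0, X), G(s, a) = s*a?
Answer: 0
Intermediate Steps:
G(s, a) = a*s
k(g, X) = 0 (k(g, X) = X*0 = 0)
(k(10, -10)*(-17))*((36 + 41)/(14 - 22)) = (0*(-17))*((36 + 41)/(14 - 22)) = 0*(77/(-8)) = 0*(77*(-⅛)) = 0*(-77/8) = 0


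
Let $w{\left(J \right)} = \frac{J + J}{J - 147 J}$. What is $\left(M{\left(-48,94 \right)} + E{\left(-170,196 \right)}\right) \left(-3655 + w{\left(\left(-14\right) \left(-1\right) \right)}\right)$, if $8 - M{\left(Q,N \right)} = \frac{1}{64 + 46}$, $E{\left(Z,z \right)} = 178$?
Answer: $- \frac{248126752}{365} \approx -6.798 \cdot 10^{5}$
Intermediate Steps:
$M{\left(Q,N \right)} = \frac{879}{110}$ ($M{\left(Q,N \right)} = 8 - \frac{1}{64 + 46} = 8 - \frac{1}{110} = \frac{879}{110}$)
$w{\left(J \right)} = - \frac{1}{73}$ ($w{\left(J \right)} = \frac{2 J}{\left(-146\right) J} = 2 J \left(- \frac{1}{146 J}\right) = - \frac{1}{73}$)
$\left(M{\left(-48,94 \right)} + E{\left(-170,196 \right)}\right) \left(-3655 + w{\left(\left(-14\right) \left(-1\right) \right)}\right) = \left(\frac{879}{110} + 178\right) \left(-3655 - \frac{1}{73}\right) = \frac{20459}{110} \left(- \frac{266816}{73}\right) = - \frac{248126752}{365}$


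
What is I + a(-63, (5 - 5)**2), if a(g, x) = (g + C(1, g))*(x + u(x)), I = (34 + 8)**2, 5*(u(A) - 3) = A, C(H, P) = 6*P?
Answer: 441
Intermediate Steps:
u(A) = 3 + A/5
I = 1764 (I = 42**2 = 1764)
a(g, x) = 7*g*(3 + 6*x/5) (a(g, x) = (g + 6*g)*(x + (3 + x/5)) = (7*g)*(3 + 6*x/5) = 7*g*(3 + 6*x/5))
I + a(-63, (5 - 5)**2) = 1764 + (21/5)*(-63)*(5 + 2*(5 - 5)**2) = 1764 + (21/5)*(-63)*(5 + 2*0**2) = 1764 + (21/5)*(-63)*(5 + 2*0) = 1764 + (21/5)*(-63)*(5 + 0) = 1764 + (21/5)*(-63)*5 = 1764 - 1323 = 441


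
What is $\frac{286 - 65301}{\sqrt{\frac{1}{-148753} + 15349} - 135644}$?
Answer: $\frac{327959259339745}{684237001663603} + \frac{65015 \sqrt{84908576696097}}{1368474003327206} \approx 0.47974$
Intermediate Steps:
$\frac{286 - 65301}{\sqrt{\frac{1}{-148753} + 15349} - 135644} = - \frac{65015}{\sqrt{- \frac{1}{148753} + 15349} - 135644} = - \frac{65015}{\sqrt{\frac{2283209796}{148753}} - 135644} = - \frac{65015}{\frac{2 \sqrt{84908576696097}}{148753} - 135644} = - \frac{65015}{-135644 + \frac{2 \sqrt{84908576696097}}{148753}}$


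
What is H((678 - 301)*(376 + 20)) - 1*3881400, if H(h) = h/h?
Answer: -3881399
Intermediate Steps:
H(h) = 1
H((678 - 301)*(376 + 20)) - 1*3881400 = 1 - 1*3881400 = 1 - 3881400 = -3881399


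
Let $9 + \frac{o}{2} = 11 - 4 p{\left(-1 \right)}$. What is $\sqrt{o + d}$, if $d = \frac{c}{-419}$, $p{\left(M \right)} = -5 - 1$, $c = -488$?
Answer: $\frac{2 \sqrt{2333411}}{419} \approx 7.2914$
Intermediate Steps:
$p{\left(M \right)} = -6$
$d = \frac{488}{419}$ ($d = - \frac{488}{-419} = \left(-488\right) \left(- \frac{1}{419}\right) = \frac{488}{419} \approx 1.1647$)
$o = 52$ ($o = -18 + 2 \left(11 - -24\right) = -18 + 2 \left(11 + 24\right) = -18 + 2 \cdot 35 = -18 + 70 = 52$)
$\sqrt{o + d} = \sqrt{52 + \frac{488}{419}} = \sqrt{\frac{22276}{419}} = \frac{2 \sqrt{2333411}}{419}$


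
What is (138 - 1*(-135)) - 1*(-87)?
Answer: 360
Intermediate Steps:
(138 - 1*(-135)) - 1*(-87) = (138 + 135) + 87 = 273 + 87 = 360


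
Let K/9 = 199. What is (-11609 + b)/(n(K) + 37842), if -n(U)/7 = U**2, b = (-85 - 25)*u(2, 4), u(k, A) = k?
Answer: 3943/7471975 ≈ 0.00052771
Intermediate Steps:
K = 1791 (K = 9*199 = 1791)
b = -220 (b = (-85 - 25)*2 = -110*2 = -220)
n(U) = -7*U**2
(-11609 + b)/(n(K) + 37842) = (-11609 - 220)/(-7*1791**2 + 37842) = -11829/(-7*3207681 + 37842) = -11829/(-22453767 + 37842) = -11829/(-22415925) = -11829*(-1/22415925) = 3943/7471975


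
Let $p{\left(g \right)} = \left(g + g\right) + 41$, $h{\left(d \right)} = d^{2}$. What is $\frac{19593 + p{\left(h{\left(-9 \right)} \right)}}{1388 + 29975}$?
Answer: $\frac{19796}{31363} \approx 0.63119$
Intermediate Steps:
$p{\left(g \right)} = 41 + 2 g$ ($p{\left(g \right)} = 2 g + 41 = 41 + 2 g$)
$\frac{19593 + p{\left(h{\left(-9 \right)} \right)}}{1388 + 29975} = \frac{19593 + \left(41 + 2 \left(-9\right)^{2}\right)}{1388 + 29975} = \frac{19593 + \left(41 + 2 \cdot 81\right)}{31363} = \left(19593 + \left(41 + 162\right)\right) \frac{1}{31363} = \left(19593 + 203\right) \frac{1}{31363} = 19796 \cdot \frac{1}{31363} = \frac{19796}{31363}$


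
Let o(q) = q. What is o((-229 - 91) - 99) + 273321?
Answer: 272902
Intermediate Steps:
o((-229 - 91) - 99) + 273321 = ((-229 - 91) - 99) + 273321 = (-320 - 99) + 273321 = -419 + 273321 = 272902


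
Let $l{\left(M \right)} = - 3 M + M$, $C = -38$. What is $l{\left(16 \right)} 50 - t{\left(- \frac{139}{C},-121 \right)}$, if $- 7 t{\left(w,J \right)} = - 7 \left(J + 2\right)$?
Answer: $-1481$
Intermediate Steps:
$l{\left(M \right)} = - 2 M$
$t{\left(w,J \right)} = 2 + J$ ($t{\left(w,J \right)} = - \frac{\left(-7\right) \left(J + 2\right)}{7} = - \frac{\left(-7\right) \left(2 + J\right)}{7} = - \frac{-14 - 7 J}{7} = 2 + J$)
$l{\left(16 \right)} 50 - t{\left(- \frac{139}{C},-121 \right)} = \left(-2\right) 16 \cdot 50 - \left(2 - 121\right) = \left(-32\right) 50 - -119 = -1600 + 119 = -1481$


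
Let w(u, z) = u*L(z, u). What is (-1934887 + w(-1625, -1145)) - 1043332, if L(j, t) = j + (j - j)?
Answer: -1117594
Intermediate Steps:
L(j, t) = j (L(j, t) = j + 0 = j)
w(u, z) = u*z
(-1934887 + w(-1625, -1145)) - 1043332 = (-1934887 - 1625*(-1145)) - 1043332 = (-1934887 + 1860625) - 1043332 = -74262 - 1043332 = -1117594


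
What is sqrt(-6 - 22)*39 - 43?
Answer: -43 + 78*I*sqrt(7) ≈ -43.0 + 206.37*I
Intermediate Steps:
sqrt(-6 - 22)*39 - 43 = sqrt(-28)*39 - 43 = (2*I*sqrt(7))*39 - 43 = 78*I*sqrt(7) - 43 = -43 + 78*I*sqrt(7)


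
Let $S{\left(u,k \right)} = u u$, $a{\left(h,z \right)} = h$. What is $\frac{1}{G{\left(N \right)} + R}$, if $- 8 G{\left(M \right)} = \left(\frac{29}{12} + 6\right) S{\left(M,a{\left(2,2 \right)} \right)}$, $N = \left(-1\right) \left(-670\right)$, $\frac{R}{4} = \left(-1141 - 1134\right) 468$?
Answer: $- \frac{24}{113545925} \approx -2.1137 \cdot 10^{-7}$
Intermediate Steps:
$S{\left(u,k \right)} = u^{2}$
$R = -4258800$ ($R = 4 \left(-1141 - 1134\right) 468 = 4 \left(\left(-2275\right) 468\right) = 4 \left(-1064700\right) = -4258800$)
$N = 670$
$G{\left(M \right)} = - \frac{101 M^{2}}{96}$ ($G{\left(M \right)} = - \frac{\left(\frac{29}{12} + 6\right) M^{2}}{8} = - \frac{\frac{101}{12} M^{2}}{8} = - \frac{101 M^{2}}{96}$)
$\frac{1}{G{\left(N \right)} + R} = \frac{1}{- \frac{101 \cdot 670^{2}}{96} - 4258800} = \frac{1}{\left(- \frac{101}{96}\right) 448900 - 4258800} = \frac{1}{- \frac{11334725}{24} - 4258800} = \frac{1}{- \frac{113545925}{24}} = - \frac{24}{113545925}$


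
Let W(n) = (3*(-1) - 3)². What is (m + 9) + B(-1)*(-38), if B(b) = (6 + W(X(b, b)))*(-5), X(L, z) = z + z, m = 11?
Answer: 8000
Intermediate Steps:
X(L, z) = 2*z
W(n) = 36 (W(n) = (-3 - 3)² = (-6)² = 36)
B(b) = -210 (B(b) = (6 + 36)*(-5) = 42*(-5) = -210)
(m + 9) + B(-1)*(-38) = (11 + 9) - 210*(-38) = 20 + 7980 = 8000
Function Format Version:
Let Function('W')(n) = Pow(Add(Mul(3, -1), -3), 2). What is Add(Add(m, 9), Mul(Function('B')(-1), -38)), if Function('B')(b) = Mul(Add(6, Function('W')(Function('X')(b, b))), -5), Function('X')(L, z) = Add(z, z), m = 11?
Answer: 8000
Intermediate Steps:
Function('X')(L, z) = Mul(2, z)
Function('W')(n) = 36 (Function('W')(n) = Pow(Add(-3, -3), 2) = Pow(-6, 2) = 36)
Function('B')(b) = -210 (Function('B')(b) = Mul(Add(6, 36), -5) = Mul(42, -5) = -210)
Add(Add(m, 9), Mul(Function('B')(-1), -38)) = Add(Add(11, 9), Mul(-210, -38)) = Add(20, 7980) = 8000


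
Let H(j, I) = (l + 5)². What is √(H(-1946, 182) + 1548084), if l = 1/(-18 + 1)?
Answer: 2*√111850833/17 ≈ 1244.2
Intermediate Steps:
l = -1/17 (l = 1/(-17) = -1/17 ≈ -0.058824)
H(j, I) = 7056/289 (H(j, I) = (-1/17 + 5)² = (84/17)² = 7056/289)
√(H(-1946, 182) + 1548084) = √(7056/289 + 1548084) = √(447403332/289) = 2*√111850833/17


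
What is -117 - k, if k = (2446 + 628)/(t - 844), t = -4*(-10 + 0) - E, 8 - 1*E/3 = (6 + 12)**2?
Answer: -9961/72 ≈ -138.35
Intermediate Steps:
E = -948 (E = 24 - 3*(6 + 12)**2 = 24 - 3*18**2 = 24 - 3*324 = 24 - 972 = -948)
t = 988 (t = -4*(-10 + 0) - 1*(-948) = -4*(-10) + 948 = 40 + 948 = 988)
k = 1537/72 (k = (2446 + 628)/(988 - 844) = 3074/144 = 3074*(1/144) = 1537/72 ≈ 21.347)
-117 - k = -117 - 1*1537/72 = -117 - 1537/72 = -9961/72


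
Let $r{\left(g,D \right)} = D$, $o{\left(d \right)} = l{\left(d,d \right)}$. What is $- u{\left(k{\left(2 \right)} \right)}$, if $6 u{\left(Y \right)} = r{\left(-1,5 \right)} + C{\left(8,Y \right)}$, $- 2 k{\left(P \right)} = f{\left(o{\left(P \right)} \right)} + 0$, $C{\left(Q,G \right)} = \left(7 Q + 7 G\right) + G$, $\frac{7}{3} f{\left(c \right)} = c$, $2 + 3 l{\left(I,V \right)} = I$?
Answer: $- \frac{61}{6} \approx -10.167$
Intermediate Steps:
$l{\left(I,V \right)} = - \frac{2}{3} + \frac{I}{3}$
$o{\left(d \right)} = - \frac{2}{3} + \frac{d}{3}$
$f{\left(c \right)} = \frac{3 c}{7}$
$C{\left(Q,G \right)} = 7 Q + 8 G$ ($C{\left(Q,G \right)} = \left(7 G + 7 Q\right) + G = 7 Q + 8 G$)
$k{\left(P \right)} = \frac{1}{7} - \frac{P}{14}$ ($k{\left(P \right)} = - \frac{\frac{3 \left(- \frac{2}{3} + \frac{P}{3}\right)}{7} + 0}{2} = - \frac{\left(- \frac{2}{7} + \frac{P}{7}\right) + 0}{2} = - \frac{- \frac{2}{7} + \frac{P}{7}}{2} = \frac{1}{7} - \frac{P}{14}$)
$u{\left(Y \right)} = \frac{61}{6} + \frac{4 Y}{3}$ ($u{\left(Y \right)} = \frac{5 + \left(7 \cdot 8 + 8 Y\right)}{6} = \frac{5 + \left(56 + 8 Y\right)}{6} = \frac{61 + 8 Y}{6} = \frac{61}{6} + \frac{4 Y}{3}$)
$- u{\left(k{\left(2 \right)} \right)} = - (\frac{61}{6} + \frac{4 \left(\frac{1}{7} - \frac{1}{7}\right)}{3}) = - (\frac{61}{6} + \frac{4}{3} \cdot 0) = - (\frac{61}{6} + 0) = \left(-1\right) \frac{61}{6} = - \frac{61}{6}$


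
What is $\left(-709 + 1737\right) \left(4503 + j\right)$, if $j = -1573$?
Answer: $3012040$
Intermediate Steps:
$\left(-709 + 1737\right) \left(4503 + j\right) = \left(-709 + 1737\right) \left(4503 - 1573\right) = 1028 \cdot 2930 = 3012040$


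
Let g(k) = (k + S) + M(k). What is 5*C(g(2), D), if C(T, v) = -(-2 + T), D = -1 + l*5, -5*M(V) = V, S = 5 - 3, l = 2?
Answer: -8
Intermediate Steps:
S = 2
M(V) = -V/5
g(k) = 2 + 4*k/5 (g(k) = (k + 2) - k/5 = (2 + k) - k/5 = 2 + 4*k/5)
D = 9 (D = -1 + 2*5 = -1 + 10 = 9)
C(T, v) = 2 - T
5*C(g(2), D) = 5*(2 - (2 + (⅘)*2)) = 5*(2 - (2 + 8/5)) = 5*(2 - 1*18/5) = 5*(2 - 18/5) = 5*(-8/5) = -8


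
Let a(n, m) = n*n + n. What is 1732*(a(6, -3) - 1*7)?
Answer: 60620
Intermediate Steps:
a(n, m) = n + n**2 (a(n, m) = n**2 + n = n + n**2)
1732*(a(6, -3) - 1*7) = 1732*(6*(1 + 6) - 1*7) = 1732*(6*7 - 7) = 1732*(42 - 7) = 1732*35 = 60620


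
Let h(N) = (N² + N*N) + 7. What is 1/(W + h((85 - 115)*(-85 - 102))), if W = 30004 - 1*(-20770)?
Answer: 1/62994981 ≈ 1.5874e-8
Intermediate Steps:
h(N) = 7 + 2*N² (h(N) = (N² + N²) + 7 = 2*N² + 7 = 7 + 2*N²)
W = 50774 (W = 30004 + 20770 = 50774)
1/(W + h((85 - 115)*(-85 - 102))) = 1/(50774 + (7 + 2*((85 - 115)*(-85 - 102))²)) = 1/(50774 + (7 + 2*(-30*(-187))²)) = 1/(50774 + (7 + 2*5610²)) = 1/(50774 + (7 + 2*31472100)) = 1/(50774 + (7 + 62944200)) = 1/(50774 + 62944207) = 1/62994981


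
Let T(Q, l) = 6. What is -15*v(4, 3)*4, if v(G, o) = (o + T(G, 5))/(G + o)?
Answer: -540/7 ≈ -77.143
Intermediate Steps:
v(G, o) = (6 + o)/(G + o) (v(G, o) = (o + 6)/(G + o) = (6 + o)/(G + o))
-15*v(4, 3)*4 = -15*(6 + 3)/(4 + 3)*4 = -15*9/7*4 = -135/7*4 = -540/7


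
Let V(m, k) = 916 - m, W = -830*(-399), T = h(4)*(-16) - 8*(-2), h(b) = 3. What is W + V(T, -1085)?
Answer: 332118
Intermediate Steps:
T = -32 (T = 3*(-16) - 8*(-2) = -48 + 16 = -32)
W = 331170
W + V(T, -1085) = 331170 + (916 - 1*(-32)) = 331170 + (916 + 32) = 331170 + 948 = 332118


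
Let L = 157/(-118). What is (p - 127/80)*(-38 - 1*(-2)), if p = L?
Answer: 123957/1180 ≈ 105.05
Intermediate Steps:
L = -157/118 (L = 157*(-1/118) = -157/118 ≈ -1.3305)
p = -157/118 ≈ -1.3305
(p - 127/80)*(-38 - 1*(-2)) = (-157/118 - 127/80)*(-38 - 1*(-2)) = (-157/118 - 127*1/80)*(-38 + 2) = (-157/118 - 127/80)*(-36) = -13773/4720*(-36) = 123957/1180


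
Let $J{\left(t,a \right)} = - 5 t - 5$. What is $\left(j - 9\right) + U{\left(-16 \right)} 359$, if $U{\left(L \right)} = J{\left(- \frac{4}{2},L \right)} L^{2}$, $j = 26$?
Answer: $459537$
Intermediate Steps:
$J{\left(t,a \right)} = -5 - 5 t$
$U{\left(L \right)} = 5 L^{2}$ ($U{\left(L \right)} = \left(-5 - 5 \left(- \frac{4}{2}\right)\right) L^{2} = \left(-5 - 5 \left(\left(-4\right) \frac{1}{2}\right)\right) L^{2} = \left(-5 - -10\right) L^{2} = \left(-5 + 10\right) L^{2} = 5 L^{2}$)
$\left(j - 9\right) + U{\left(-16 \right)} 359 = \left(26 - 9\right) + 5 \left(-16\right)^{2} \cdot 359 = 17 + 5 \cdot 256 \cdot 359 = 17 + 1280 \cdot 359 = 17 + 459520 = 459537$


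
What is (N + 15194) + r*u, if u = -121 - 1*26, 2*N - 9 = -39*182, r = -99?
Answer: 52405/2 ≈ 26203.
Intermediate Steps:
N = -7089/2 (N = 9/2 + (-39*182)/2 = 9/2 + (½)*(-7098) = 9/2 - 3549 = -7089/2 ≈ -3544.5)
u = -147 (u = -121 - 26 = -147)
(N + 15194) + r*u = (-7089/2 + 15194) - 99*(-147) = 23299/2 + 14553 = 52405/2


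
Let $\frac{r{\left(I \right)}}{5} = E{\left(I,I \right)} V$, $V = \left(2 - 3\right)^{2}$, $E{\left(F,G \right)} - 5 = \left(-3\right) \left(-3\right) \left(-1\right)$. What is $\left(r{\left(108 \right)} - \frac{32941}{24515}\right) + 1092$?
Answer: $\frac{26247139}{24515} \approx 1070.7$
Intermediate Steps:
$E{\left(F,G \right)} = -4$ ($E{\left(F,G \right)} = 5 + \left(-3\right) \left(-3\right) \left(-1\right) = 5 + 9 \left(-1\right) = 5 - 9 = -4$)
$V = 1$ ($V = \left(-1\right)^{2} = 1$)
$r{\left(I \right)} = -20$ ($r{\left(I \right)} = 5 \left(\left(-4\right) 1\right) = 5 \left(-4\right) = -20$)
$\left(r{\left(108 \right)} - \frac{32941}{24515}\right) + 1092 = \left(-20 - \frac{32941}{24515}\right) + 1092 = - \frac{523241}{24515} + 1092 = \frac{26247139}{24515}$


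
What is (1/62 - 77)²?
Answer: 22781529/3844 ≈ 5926.5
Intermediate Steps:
(1/62 - 77)² = (-4773/62)² = 22781529/3844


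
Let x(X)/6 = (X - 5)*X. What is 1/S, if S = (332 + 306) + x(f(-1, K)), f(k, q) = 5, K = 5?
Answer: 1/638 ≈ 0.0015674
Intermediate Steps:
x(X) = 6*X*(-5 + X) (x(X) = 6*((X - 5)*X) = 6*((-5 + X)*X) = 6*(X*(-5 + X)) = 6*X*(-5 + X))
S = 638 (S = (332 + 306) + 6*5*(-5 + 5) = 638 + 6*5*0 = 638 + 0 = 638)
1/S = 1/638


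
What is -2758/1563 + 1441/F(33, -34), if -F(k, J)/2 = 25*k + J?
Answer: -6615439/2472666 ≈ -2.6754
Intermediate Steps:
F(k, J) = -50*k - 2*J (F(k, J) = -2*(25*k + J) = -2*(J + 25*k) = -50*k - 2*J)
-2758/1563 + 1441/F(33, -34) = -2758/1563 + 1441/(-50*33 - 2*(-34)) = -2758*1/1563 + 1441/(-1650 + 68) = -2758/1563 + 1441/(-1582) = -2758/1563 + 1441*(-1/1582) = -2758/1563 - 1441/1582 = -6615439/2472666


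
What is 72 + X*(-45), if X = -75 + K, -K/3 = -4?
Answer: 2907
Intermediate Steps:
K = 12 (K = -3*(-4) = 12)
X = -63 (X = -75 + 12 = -63)
72 + X*(-45) = 72 - 63*(-45) = 72 + 2835 = 2907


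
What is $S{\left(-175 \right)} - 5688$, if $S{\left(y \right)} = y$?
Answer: $-5863$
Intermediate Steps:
$S{\left(-175 \right)} - 5688 = -175 - 5688 = -5863$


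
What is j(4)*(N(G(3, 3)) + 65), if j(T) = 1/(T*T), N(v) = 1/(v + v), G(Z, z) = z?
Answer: 391/96 ≈ 4.0729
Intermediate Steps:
N(v) = 1/(2*v)
j(T) = T⁻²
j(4)*(N(G(3, 3)) + 65) = ((½)/3 + 65)/4² = ((½)*(⅓) + 65)/16 = (⅙ + 65)/16 = (1/16)*(391/6) = 391/96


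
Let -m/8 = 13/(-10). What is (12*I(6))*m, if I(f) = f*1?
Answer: 3744/5 ≈ 748.80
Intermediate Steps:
m = 52/5 (m = -104/(-10) = -104*(-1)/10 = -8*(-13/10) = 52/5 ≈ 10.400)
I(f) = f
(12*I(6))*m = (12*6)*(52/5) = 72*(52/5) = 3744/5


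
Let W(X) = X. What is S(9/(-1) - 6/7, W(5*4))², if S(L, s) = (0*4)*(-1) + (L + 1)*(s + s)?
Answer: 6150400/49 ≈ 1.2552e+5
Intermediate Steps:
S(L, s) = 2*s*(1 + L) (S(L, s) = 0*(-1) + (1 + L)*(2*s) = 0 + 2*s*(1 + L) = 2*s*(1 + L))
S(9/(-1) - 6/7, W(5*4))² = (2*(5*4)*(1 + (9/(-1) - 6/7)))² = (2*20*(1 + (9*(-1) - 6*⅐)))² = (2*20*(1 + (-9 - 6/7)))² = (2*20*(1 - 69/7))² = (2*20*(-62/7))² = (-2480/7)² = 6150400/49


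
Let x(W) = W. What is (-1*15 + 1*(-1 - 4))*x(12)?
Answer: -240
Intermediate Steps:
(-1*15 + 1*(-1 - 4))*x(12) = (-1*15 + 1*(-1 - 4))*12 = (-15 + 1*(-5))*12 = (-15 - 5)*12 = -20*12 = -240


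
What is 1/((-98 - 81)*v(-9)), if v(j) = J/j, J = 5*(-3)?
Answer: -3/895 ≈ -0.0033520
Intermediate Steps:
J = -15
v(j) = -15/j
1/((-98 - 81)*v(-9)) = 1/((-98 - 81)*(-15/(-9))) = 1/(-(-2685)*(-1)/9) = 1/(-179*5/3) = 1/(-895/3) = -3/895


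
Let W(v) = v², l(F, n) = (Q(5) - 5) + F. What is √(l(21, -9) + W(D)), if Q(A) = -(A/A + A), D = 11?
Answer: √131 ≈ 11.446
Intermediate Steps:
Q(A) = -1 - A (Q(A) = -(1 + A) = -1 - A)
l(F, n) = -11 + F (l(F, n) = ((-1 - 1*5) - 5) + F = ((-1 - 5) - 5) + F = (-6 - 5) + F = -11 + F)
√(l(21, -9) + W(D)) = √((-11 + 21) + 11²) = √(10 + 121) = √131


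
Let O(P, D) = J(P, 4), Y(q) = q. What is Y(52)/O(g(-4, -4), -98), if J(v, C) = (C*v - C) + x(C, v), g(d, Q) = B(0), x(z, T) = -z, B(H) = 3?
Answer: 13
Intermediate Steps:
g(d, Q) = 3
J(v, C) = -2*C + C*v (J(v, C) = (C*v - C) - C = (-C + C*v) - C = -2*C + C*v)
O(P, D) = -8 + 4*P (O(P, D) = 4*(-2 + P) = -8 + 4*P)
Y(52)/O(g(-4, -4), -98) = 52/(-8 + 4*3) = 52/(-8 + 12) = 52/4 = 52*(1/4) = 13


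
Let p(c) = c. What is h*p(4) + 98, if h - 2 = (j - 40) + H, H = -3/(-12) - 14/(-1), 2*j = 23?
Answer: 49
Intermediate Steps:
j = 23/2 (j = (1/2)*23 = 23/2 ≈ 11.500)
H = 57/4 (H = -3*(-1/12) - 14*(-1) = 1/4 + 14 = 57/4 ≈ 14.250)
h = -49/4 (h = 2 + ((23/2 - 40) + 57/4) = 2 + (-57/2 + 57/4) = 2 - 57/4 = -49/4 ≈ -12.250)
h*p(4) + 98 = -49/4*4 + 98 = -49 + 98 = 49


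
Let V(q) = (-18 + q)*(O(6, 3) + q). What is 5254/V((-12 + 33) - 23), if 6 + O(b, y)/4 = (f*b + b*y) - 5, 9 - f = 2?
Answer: -2627/1940 ≈ -1.3541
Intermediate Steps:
f = 7 (f = 9 - 1*2 = 9 - 2 = 7)
O(b, y) = -44 + 28*b + 4*b*y (O(b, y) = -24 + 4*((7*b + b*y) - 5) = -24 + 4*(-5 + 7*b + b*y) = -24 + (-20 + 28*b + 4*b*y) = -44 + 28*b + 4*b*y)
V(q) = (-18 + q)*(196 + q) (V(q) = (-18 + q)*((-44 + 28*6 + 4*6*3) + q) = (-18 + q)*((-44 + 168 + 72) + q) = (-18 + q)*(196 + q))
5254/V((-12 + 33) - 23) = 5254/(-3528 + ((-12 + 33) - 23)² + 178*((-12 + 33) - 23)) = 5254/(-3528 + (21 - 23)² + 178*(21 - 23)) = 5254/(-3528 + (-2)² + 178*(-2)) = 5254/(-3528 + 4 - 356) = 5254/(-3880) = 5254*(-1/3880) = -2627/1940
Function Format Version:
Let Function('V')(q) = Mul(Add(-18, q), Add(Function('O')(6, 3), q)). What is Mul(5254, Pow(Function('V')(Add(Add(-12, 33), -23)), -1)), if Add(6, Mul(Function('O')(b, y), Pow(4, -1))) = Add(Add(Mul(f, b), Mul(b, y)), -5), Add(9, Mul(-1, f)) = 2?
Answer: Rational(-2627, 1940) ≈ -1.3541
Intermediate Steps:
f = 7 (f = Add(9, Mul(-1, 2)) = Add(9, -2) = 7)
Function('O')(b, y) = Add(-44, Mul(28, b), Mul(4, b, y)) (Function('O')(b, y) = Add(-24, Mul(4, Add(Add(Mul(7, b), Mul(b, y)), -5))) = Add(-24, Mul(4, Add(-5, Mul(7, b), Mul(b, y)))) = Add(-24, Add(-20, Mul(28, b), Mul(4, b, y))) = Add(-44, Mul(28, b), Mul(4, b, y)))
Function('V')(q) = Mul(Add(-18, q), Add(196, q)) (Function('V')(q) = Mul(Add(-18, q), Add(Add(-44, Mul(28, 6), Mul(4, 6, 3)), q)) = Mul(Add(-18, q), Add(Add(-44, 168, 72), q)) = Mul(Add(-18, q), Add(196, q)))
Mul(5254, Pow(Function('V')(Add(Add(-12, 33), -23)), -1)) = Mul(5254, Pow(Add(-3528, Pow(Add(Add(-12, 33), -23), 2), Mul(178, Add(Add(-12, 33), -23))), -1)) = Mul(5254, Pow(Add(-3528, Pow(Add(21, -23), 2), Mul(178, Add(21, -23))), -1)) = Mul(5254, Pow(Add(-3528, Pow(-2, 2), Mul(178, -2)), -1)) = Mul(5254, Pow(Add(-3528, 4, -356), -1)) = Mul(5254, Pow(-3880, -1)) = Mul(5254, Rational(-1, 3880)) = Rational(-2627, 1940)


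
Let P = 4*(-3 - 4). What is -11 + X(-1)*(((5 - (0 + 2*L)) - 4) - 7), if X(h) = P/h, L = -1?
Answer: -123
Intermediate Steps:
P = -28 (P = 4*(-7) = -28)
X(h) = -28/h
-11 + X(-1)*(((5 - (0 + 2*L)) - 4) - 7) = -11 + (-28/(-1))*(((5 - (0 + 2*(-1))) - 4) - 7) = -11 + (-28*(-1))*(((5 - (0 - 2)) - 4) - 7) = -11 + 28*(((5 - 1*(-2)) - 4) - 7) = -11 + 28*(((5 + 2) - 4) - 7) = -11 + 28*((7 - 4) - 7) = -11 + 28*(3 - 7) = -11 + 28*(-4) = -11 - 112 = -123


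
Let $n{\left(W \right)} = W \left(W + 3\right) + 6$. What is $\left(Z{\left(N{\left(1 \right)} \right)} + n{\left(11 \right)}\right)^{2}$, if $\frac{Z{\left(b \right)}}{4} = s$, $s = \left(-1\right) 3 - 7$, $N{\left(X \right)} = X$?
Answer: $14400$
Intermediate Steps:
$s = -10$ ($s = -3 - 7 = -10$)
$n{\left(W \right)} = 6 + W \left(3 + W\right)$ ($n{\left(W \right)} = W \left(3 + W\right) + 6 = 6 + W \left(3 + W\right)$)
$Z{\left(b \right)} = -40$ ($Z{\left(b \right)} = 4 \left(-10\right) = -40$)
$\left(Z{\left(N{\left(1 \right)} \right)} + n{\left(11 \right)}\right)^{2} = \left(-40 + \left(6 + 11^{2} + 3 \cdot 11\right)\right)^{2} = \left(-40 + \left(6 + 121 + 33\right)\right)^{2} = \left(-40 + 160\right)^{2} = 120^{2} = 14400$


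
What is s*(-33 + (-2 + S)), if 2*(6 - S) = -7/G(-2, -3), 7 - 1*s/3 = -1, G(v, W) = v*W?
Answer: -682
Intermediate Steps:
G(v, W) = W*v
s = 24 (s = 21 - 3*(-1) = 21 + 3 = 24)
S = 79/12 (S = 6 - (-7)/(2*((-3*(-2)))) = 6 - (-7)/(2*6) = 6 - 1/2*(-7/6) = 6 + 7/12 = 79/12 ≈ 6.5833)
s*(-33 + (-2 + S)) = 24*(-33 + (-2 + 79/12)) = 24*(-33 + 55/12) = 24*(-341/12) = -682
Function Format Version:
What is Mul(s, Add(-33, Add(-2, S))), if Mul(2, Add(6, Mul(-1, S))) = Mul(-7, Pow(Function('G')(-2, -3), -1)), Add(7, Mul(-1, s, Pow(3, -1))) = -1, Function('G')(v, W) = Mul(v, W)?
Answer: -682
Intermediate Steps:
Function('G')(v, W) = Mul(W, v)
s = 24 (s = Add(21, Mul(-3, -1)) = Add(21, 3) = 24)
S = Rational(79, 12) (S = Add(6, Mul(Rational(-1, 2), Mul(-7, Pow(Mul(-3, -2), -1)))) = Add(6, Mul(Rational(-1, 2), Mul(-7, Pow(6, -1)))) = Add(6, Mul(Rational(-1, 2), Mul(-7, Rational(1, 6)))) = Add(6, Mul(Rational(-1, 2), Rational(-7, 6))) = Add(6, Rational(7, 12)) = Rational(79, 12) ≈ 6.5833)
Mul(s, Add(-33, Add(-2, S))) = Mul(24, Add(-33, Add(-2, Rational(79, 12)))) = Mul(24, Add(-33, Rational(55, 12))) = Mul(24, Rational(-341, 12)) = -682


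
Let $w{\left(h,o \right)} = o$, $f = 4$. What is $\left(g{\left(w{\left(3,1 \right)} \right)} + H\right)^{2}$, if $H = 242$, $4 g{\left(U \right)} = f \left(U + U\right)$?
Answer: $59536$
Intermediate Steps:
$g{\left(U \right)} = 2 U$ ($g{\left(U \right)} = \frac{4 \left(U + U\right)}{4} = \frac{4 \cdot 2 U}{4} = \frac{8 U}{4} = 2 U$)
$\left(g{\left(w{\left(3,1 \right)} \right)} + H\right)^{2} = \left(2 \cdot 1 + 242\right)^{2} = \left(2 + 242\right)^{2} = 244^{2} = 59536$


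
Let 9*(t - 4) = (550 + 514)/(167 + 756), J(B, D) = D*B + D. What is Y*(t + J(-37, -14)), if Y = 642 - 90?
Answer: 776667680/2769 ≈ 2.8049e+5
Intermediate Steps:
J(B, D) = D + B*D (J(B, D) = B*D + D = D + B*D)
Y = 552
t = 34292/8307 (t = 4 + ((550 + 514)/(167 + 756))/9 = 4 + (1064/923)/9 = 4 + (1064*(1/923))/9 = 4 + (⅑)*(1064/923) = 4 + 1064/8307 = 34292/8307 ≈ 4.1281)
Y*(t + J(-37, -14)) = 552*(34292/8307 - 14*(1 - 37)) = 552*(34292/8307 - 14*(-36)) = 552*(34292/8307 + 504) = 552*(4221020/8307) = 776667680/2769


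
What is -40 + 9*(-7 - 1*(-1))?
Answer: -94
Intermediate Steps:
-40 + 9*(-7 - 1*(-1)) = -40 + 9*(-7 + 1) = -40 + 9*(-6) = -40 - 54 = -94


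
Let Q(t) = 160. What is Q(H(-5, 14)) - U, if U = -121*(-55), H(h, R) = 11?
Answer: -6495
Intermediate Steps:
U = 6655
Q(H(-5, 14)) - U = 160 - 1*6655 = 160 - 6655 = -6495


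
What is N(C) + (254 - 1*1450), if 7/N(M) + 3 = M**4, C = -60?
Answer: -15500156405/12959997 ≈ -1196.0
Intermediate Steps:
N(M) = 7/(-3 + M**4)
N(C) + (254 - 1*1450) = 7/(-3 + (-60)**4) + (254 - 1*1450) = 7/(-3 + 12960000) + (254 - 1450) = 7/12959997 - 1196 = -15500156405/12959997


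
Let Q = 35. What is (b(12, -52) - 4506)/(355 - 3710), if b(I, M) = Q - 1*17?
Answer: 408/305 ≈ 1.3377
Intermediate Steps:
b(I, M) = 18 (b(I, M) = 35 - 1*17 = 35 - 17 = 18)
(b(12, -52) - 4506)/(355 - 3710) = (18 - 4506)/(355 - 3710) = -4488/(-3355) = -4488*(-1/3355) = 408/305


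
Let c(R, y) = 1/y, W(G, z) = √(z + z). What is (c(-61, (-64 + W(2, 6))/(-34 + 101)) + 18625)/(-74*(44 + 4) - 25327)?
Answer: -19015053/29485459 + 67*√3/58970918 ≈ -0.64489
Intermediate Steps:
W(G, z) = √2*√z (W(G, z) = √(2*z) = √2*√z)
(c(-61, (-64 + W(2, 6))/(-34 + 101)) + 18625)/(-74*(44 + 4) - 25327) = (1/((-64 + √2*√6)/(-34 + 101)) + 18625)/(-74*(44 + 4) - 25327) = (1/((-64 + 2*√3)/67) + 18625)/(-74*48 - 25327) = (1/((-64 + 2*√3)*(1/67)) + 18625)/(-3552 - 25327) = (1/(-64/67 + 2*√3/67) + 18625)/(-28879) = (18625 + 1/(-64/67 + 2*√3/67))*(-1/28879) = -18625/28879 - 1/(28879*(-64/67 + 2*√3/67))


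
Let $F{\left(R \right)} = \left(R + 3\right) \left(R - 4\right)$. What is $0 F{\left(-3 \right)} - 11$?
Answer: $-11$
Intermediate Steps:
$F{\left(R \right)} = \left(-4 + R\right) \left(3 + R\right)$ ($F{\left(R \right)} = \left(3 + R\right) \left(-4 + R\right) = \left(-4 + R\right) \left(3 + R\right)$)
$0 F{\left(-3 \right)} - 11 = 0 \left(-12 + \left(-3\right)^{2} - -3\right) - 11 = 0 \left(-12 + 9 + 3\right) - 11 = 0 \cdot 0 - 11 = 0 - 11 = -11$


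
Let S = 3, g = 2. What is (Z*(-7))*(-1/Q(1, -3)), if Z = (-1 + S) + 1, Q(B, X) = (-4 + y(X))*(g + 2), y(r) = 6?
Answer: 21/8 ≈ 2.6250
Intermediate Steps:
Q(B, X) = 8 (Q(B, X) = (-4 + 6)*(2 + 2) = 2*4 = 8)
Z = 3 (Z = (-1 + 3) + 1 = 2 + 1 = 3)
(Z*(-7))*(-1/Q(1, -3)) = (3*(-7))*(-1/8) = -(-21)/8 = -21*(-1/8) = 21/8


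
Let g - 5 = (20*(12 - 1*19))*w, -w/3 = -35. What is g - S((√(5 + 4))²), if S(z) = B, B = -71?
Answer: -14624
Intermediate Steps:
w = 105 (w = -3*(-35) = 105)
S(z) = -71
g = -14695 (g = 5 + (20*(12 - 1*19))*105 = 5 + (20*(12 - 19))*105 = 5 + (20*(-7))*105 = 5 - 140*105 = 5 - 14700 = -14695)
g - S((√(5 + 4))²) = -14695 - 1*(-71) = -14695 + 71 = -14624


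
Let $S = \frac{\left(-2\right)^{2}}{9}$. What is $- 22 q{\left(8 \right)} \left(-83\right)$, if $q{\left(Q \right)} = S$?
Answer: $\frac{7304}{9} \approx 811.56$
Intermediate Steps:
$S = \frac{4}{9}$ ($S = 4 \cdot \frac{1}{9} = \frac{4}{9} \approx 0.44444$)
$q{\left(Q \right)} = \frac{4}{9}$
$- 22 q{\left(8 \right)} \left(-83\right) = \left(-22\right) \frac{4}{9} \left(-83\right) = \left(- \frac{88}{9}\right) \left(-83\right) = \frac{7304}{9}$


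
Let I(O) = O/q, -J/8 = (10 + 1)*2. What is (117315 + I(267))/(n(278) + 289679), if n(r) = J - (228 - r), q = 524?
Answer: 61473327/151725772 ≈ 0.40516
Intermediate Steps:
J = -176 (J = -8*(10 + 1)*2 = -88*2 = -8*22 = -176)
n(r) = -404 + r (n(r) = -176 - (228 - r) = -176 + (-228 + r) = -404 + r)
I(O) = O/524
(117315 + I(267))/(n(278) + 289679) = (117315 + (1/524)*267)/((-404 + 278) + 289679) = (117315 + 267/524)/(-126 + 289679) = (61473327/524)/289553 = (61473327/524)*(1/289553) = 61473327/151725772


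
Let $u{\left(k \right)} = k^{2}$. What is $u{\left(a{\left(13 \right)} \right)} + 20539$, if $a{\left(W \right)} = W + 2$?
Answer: $20764$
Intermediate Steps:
$a{\left(W \right)} = 2 + W$
$u{\left(a{\left(13 \right)} \right)} + 20539 = \left(2 + 13\right)^{2} + 20539 = 15^{2} + 20539 = 225 + 20539 = 20764$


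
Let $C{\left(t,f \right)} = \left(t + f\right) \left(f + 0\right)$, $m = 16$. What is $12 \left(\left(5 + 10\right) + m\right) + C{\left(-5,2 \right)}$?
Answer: $366$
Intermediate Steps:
$C{\left(t,f \right)} = f \left(f + t\right)$ ($C{\left(t,f \right)} = \left(f + t\right) f = f \left(f + t\right)$)
$12 \left(\left(5 + 10\right) + m\right) + C{\left(-5,2 \right)} = 12 \left(\left(5 + 10\right) + 16\right) + 2 \left(2 - 5\right) = 12 \left(15 + 16\right) + 2 \left(-3\right) = 12 \cdot 31 - 6 = 372 - 6 = 366$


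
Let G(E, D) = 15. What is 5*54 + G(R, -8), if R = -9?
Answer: 285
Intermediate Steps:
5*54 + G(R, -8) = 5*54 + 15 = 270 + 15 = 285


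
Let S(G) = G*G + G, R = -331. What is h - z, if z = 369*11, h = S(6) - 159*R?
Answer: 48612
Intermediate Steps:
S(G) = G + G² (S(G) = G² + G = G + G²)
h = 52671 (h = 6*(1 + 6) - 159*(-331) = 6*7 + 52629 = 42 + 52629 = 52671)
z = 4059
h - z = 52671 - 1*4059 = 52671 - 4059 = 48612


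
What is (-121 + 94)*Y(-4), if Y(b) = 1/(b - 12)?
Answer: 27/16 ≈ 1.6875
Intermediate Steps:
Y(b) = 1/(-12 + b)
(-121 + 94)*Y(-4) = (-121 + 94)/(-12 - 4) = -27/(-16) = -27*(-1/16) = 27/16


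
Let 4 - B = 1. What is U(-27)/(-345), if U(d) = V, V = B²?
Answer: -3/115 ≈ -0.026087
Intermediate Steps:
B = 3 (B = 4 - 1*1 = 4 - 1 = 3)
V = 9 (V = 3² = 9)
U(d) = 9
U(-27)/(-345) = 9/(-345) = 9*(-1/345) = -3/115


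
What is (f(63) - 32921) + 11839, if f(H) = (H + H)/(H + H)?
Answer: -21081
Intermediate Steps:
f(H) = 1 (f(H) = (2*H)/((2*H)) = (2*H)*(1/(2*H)) = 1)
(f(63) - 32921) + 11839 = (1 - 32921) + 11839 = -32920 + 11839 = -21081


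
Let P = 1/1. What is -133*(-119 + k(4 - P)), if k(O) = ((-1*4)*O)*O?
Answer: 20615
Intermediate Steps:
P = 1
k(O) = -4*O² (k(O) = (-4*O)*O = -4*O²)
-133*(-119 + k(4 - P)) = -133*(-119 - 4*(4 - 1*1)²) = -133*(-119 - 4*(4 - 1)²) = -133*(-119 - 4*3²) = -133*(-119 - 4*9) = -133*(-119 - 36) = -133*(-155) = 20615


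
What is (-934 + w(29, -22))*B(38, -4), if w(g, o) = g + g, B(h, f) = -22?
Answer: 19272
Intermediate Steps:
w(g, o) = 2*g
(-934 + w(29, -22))*B(38, -4) = (-934 + 2*29)*(-22) = (-934 + 58)*(-22) = -876*(-22) = 19272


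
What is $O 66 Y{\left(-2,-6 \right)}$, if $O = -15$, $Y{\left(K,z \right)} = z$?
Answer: $5940$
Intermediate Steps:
$O 66 Y{\left(-2,-6 \right)} = \left(-15\right) 66 \left(-6\right) = \left(-990\right) \left(-6\right) = 5940$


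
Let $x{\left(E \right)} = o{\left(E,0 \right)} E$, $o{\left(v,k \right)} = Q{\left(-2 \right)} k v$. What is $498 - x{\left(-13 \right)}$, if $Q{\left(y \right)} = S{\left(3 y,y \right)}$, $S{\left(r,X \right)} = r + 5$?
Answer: $498$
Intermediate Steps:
$S{\left(r,X \right)} = 5 + r$
$Q{\left(y \right)} = 5 + 3 y$
$o{\left(v,k \right)} = - k v$ ($o{\left(v,k \right)} = \left(5 + 3 \left(-2\right)\right) k v = \left(5 - 6\right) k v = - k v$)
$x{\left(E \right)} = 0$ ($x{\left(E \right)} = \left(-1\right) 0 E E = 0 E = 0$)
$498 - x{\left(-13 \right)} = 498 - 0 = 498 + 0 = 498$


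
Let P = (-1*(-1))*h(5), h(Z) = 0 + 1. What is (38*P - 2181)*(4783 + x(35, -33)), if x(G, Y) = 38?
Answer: -10331403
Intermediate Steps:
h(Z) = 1
P = 1 (P = -1*(-1)*1 = 1*1 = 1)
(38*P - 2181)*(4783 + x(35, -33)) = (38*1 - 2181)*(4783 + 38) = (38 - 2181)*4821 = -2143*4821 = -10331403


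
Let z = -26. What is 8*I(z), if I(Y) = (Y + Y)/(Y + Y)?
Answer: 8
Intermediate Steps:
I(Y) = 1 (I(Y) = (2*Y)/((2*Y)) = (2*Y)*(1/(2*Y)) = 1)
8*I(z) = 8*1 = 8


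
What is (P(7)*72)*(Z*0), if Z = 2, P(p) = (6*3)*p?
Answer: 0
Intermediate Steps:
P(p) = 18*p
(P(7)*72)*(Z*0) = ((18*7)*72)*(2*0) = (126*72)*0 = 9072*0 = 0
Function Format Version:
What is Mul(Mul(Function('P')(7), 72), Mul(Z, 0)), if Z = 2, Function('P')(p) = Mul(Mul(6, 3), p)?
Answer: 0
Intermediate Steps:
Function('P')(p) = Mul(18, p)
Mul(Mul(Function('P')(7), 72), Mul(Z, 0)) = Mul(Mul(Mul(18, 7), 72), Mul(2, 0)) = Mul(Mul(126, 72), 0) = Mul(9072, 0) = 0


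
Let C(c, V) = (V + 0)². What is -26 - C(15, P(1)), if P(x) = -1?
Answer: -27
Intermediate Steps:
C(c, V) = V²
-26 - C(15, P(1)) = -26 - 1*(-1)² = -26 - 1*1 = -26 - 1 = -27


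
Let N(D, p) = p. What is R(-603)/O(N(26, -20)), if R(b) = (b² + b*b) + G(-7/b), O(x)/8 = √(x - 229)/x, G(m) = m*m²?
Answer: 797235374434145*I*√249/109189601046 ≈ 1.1521e+5*I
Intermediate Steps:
G(m) = m³
O(x) = 8*√(-229 + x)/x (O(x) = 8*(√(x - 229)/x) = 8*(√(-229 + x)/x) = 8*√(-229 + x)/x)
R(b) = -343/b³ + 2*b² (R(b) = (b² + b*b) + (-7/b)³ = (b² + b²) - 343/b³ = 2*b² - 343/b³ = -343/b³ + 2*b²)
R(-603)/O(N(26, -20)) = ((-343 + 2*(-603)⁵)/(-603)³)/((8*√(-229 - 20)/(-20))) = (-(-343 + 2*(-79723537443243))/219256227)/((8*(-1/20)*√(-249))) = (-(-343 - 159447074886486)/219256227)/((8*(-1/20)*(I*√249))) = (-1/219256227*(-159447074886829))/((-2*I*√249/5)) = 159447074886829*(5*I*√249/498)/219256227 = 797235374434145*I*√249/109189601046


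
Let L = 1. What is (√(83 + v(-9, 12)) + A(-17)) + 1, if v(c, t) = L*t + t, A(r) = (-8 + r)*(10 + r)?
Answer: 176 + √107 ≈ 186.34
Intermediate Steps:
v(c, t) = 2*t (v(c, t) = 1*t + t = t + t = 2*t)
(√(83 + v(-9, 12)) + A(-17)) + 1 = (√(83 + 2*12) + (-80 + (-17)² + 2*(-17))) + 1 = (√(83 + 24) + (-80 + 289 - 34)) + 1 = (√107 + 175) + 1 = (175 + √107) + 1 = 176 + √107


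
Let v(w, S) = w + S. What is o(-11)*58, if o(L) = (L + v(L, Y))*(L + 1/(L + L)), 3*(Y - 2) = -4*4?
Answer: 178524/11 ≈ 16229.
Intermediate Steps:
Y = -10/3 (Y = 2 + (-4*4)/3 = 2 + (⅓)*(-16) = 2 - 16/3 = -10/3 ≈ -3.3333)
v(w, S) = S + w
o(L) = (-10/3 + 2*L)*(L + 1/(2*L)) (o(L) = (L + (-10/3 + L))*(L + 1/(L + L)) = (-10/3 + 2*L)*(L + 1/(2*L)))
o(-11)*58 = (1 + 2*(-11)² - 10/3*(-11) - 5/3/(-11))*58 = (1 + 2*121 + 110/3 - 5/3*(-1/11))*58 = (1 + 242 + 110/3 + 5/33)*58 = (3078/11)*58 = 178524/11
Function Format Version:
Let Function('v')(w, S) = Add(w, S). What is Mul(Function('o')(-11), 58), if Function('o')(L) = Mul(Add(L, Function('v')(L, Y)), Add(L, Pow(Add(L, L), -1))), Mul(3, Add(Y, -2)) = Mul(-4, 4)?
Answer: Rational(178524, 11) ≈ 16229.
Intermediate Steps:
Y = Rational(-10, 3) (Y = Add(2, Mul(Rational(1, 3), Mul(-4, 4))) = Add(2, Mul(Rational(1, 3), -16)) = Add(2, Rational(-16, 3)) = Rational(-10, 3) ≈ -3.3333)
Function('v')(w, S) = Add(S, w)
Function('o')(L) = Mul(Add(Rational(-10, 3), Mul(2, L)), Add(L, Mul(Rational(1, 2), Pow(L, -1)))) (Function('o')(L) = Mul(Add(L, Add(Rational(-10, 3), L)), Add(L, Pow(Add(L, L), -1))) = Mul(Add(Rational(-10, 3), Mul(2, L)), Add(L, Pow(Mul(2, L), -1))) = Mul(Add(Rational(-10, 3), Mul(2, L)), Add(L, Mul(Rational(1, 2), Pow(L, -1)))))
Mul(Function('o')(-11), 58) = Mul(Add(1, Mul(2, Pow(-11, 2)), Mul(Rational(-10, 3), -11), Mul(Rational(-5, 3), Pow(-11, -1))), 58) = Mul(Add(1, Mul(2, 121), Rational(110, 3), Mul(Rational(-5, 3), Rational(-1, 11))), 58) = Mul(Add(1, 242, Rational(110, 3), Rational(5, 33)), 58) = Mul(Rational(3078, 11), 58) = Rational(178524, 11)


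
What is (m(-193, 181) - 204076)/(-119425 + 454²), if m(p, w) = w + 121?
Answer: -203774/86691 ≈ -2.3506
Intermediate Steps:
m(p, w) = 121 + w
(m(-193, 181) - 204076)/(-119425 + 454²) = ((121 + 181) - 204076)/(-119425 + 454²) = (302 - 204076)/(-119425 + 206116) = -203774/86691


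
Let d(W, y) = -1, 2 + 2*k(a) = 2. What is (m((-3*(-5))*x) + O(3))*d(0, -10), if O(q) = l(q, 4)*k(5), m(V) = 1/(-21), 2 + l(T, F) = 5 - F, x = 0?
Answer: 1/21 ≈ 0.047619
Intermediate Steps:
k(a) = 0 (k(a) = -1 + (½)*2 = -1 + 1 = 0)
l(T, F) = 3 - F (l(T, F) = -2 + (5 - F) = 3 - F)
m(V) = -1/21
O(q) = 0 (O(q) = (3 - 1*4)*0 = (3 - 4)*0 = -1*0 = 0)
(m((-3*(-5))*x) + O(3))*d(0, -10) = (-1/21 + 0)*(-1) = -1/21*(-1) = 1/21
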